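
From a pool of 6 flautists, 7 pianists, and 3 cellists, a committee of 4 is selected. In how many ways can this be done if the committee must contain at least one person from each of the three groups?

819

Unrestricted: C(16,4) = 1820 ways to pick any 4 of the 16.
Subtract selections that omit an entire group: no flautists → C(10,4) = 210; no pianists → C(9,4) = 126; no cellists → C(13,4) = 715.
Add back selections omitting two groups (i.e. drawn from a single group): C(6,4) + C(7,4) + C(3,4) = 50.
By inclusion–exclusion: 1820 − 1051 + 50 = 819.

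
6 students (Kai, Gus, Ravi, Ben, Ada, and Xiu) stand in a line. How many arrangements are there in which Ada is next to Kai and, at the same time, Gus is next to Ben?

96

Treat {Ada,Kai} as one block (2 orders) and {Gus,Ben} as another (2 orders).
That leaves 4 units to arrange: 2 × 2 × 4! = 4 × 24 = 96.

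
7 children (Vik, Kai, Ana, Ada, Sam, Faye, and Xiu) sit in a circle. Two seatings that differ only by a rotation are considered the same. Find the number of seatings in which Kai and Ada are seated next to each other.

240

Glue Kai and Ada into a block (2 internal orders). Seating 6 units around a circle gives (5)! arrangements.
So 2 × (5)! = 2 × 120 = 240.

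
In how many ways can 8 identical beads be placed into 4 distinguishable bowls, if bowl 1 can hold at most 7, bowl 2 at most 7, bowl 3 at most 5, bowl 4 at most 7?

152

Ignoring the caps, the number of non-negative solutions to x_1+…+x_4 = 8 is C(11,3) = 165.
Subtract solutions that violate a single cap (substitute x_i' = x_i − (cap_i+1)): x_1 ≥ 8 gives C(3,3) = 1; x_2 ≥ 8 gives C(3,3) = 1; x_3 ≥ 6 gives C(5,3) = 10; x_4 ≥ 8 gives C(3,3) = 1. Together 13.
No two caps can be exceeded simultaneously, so the pair terms are all 0.
By inclusion–exclusion the count is 165 − 13 + 0 = 152.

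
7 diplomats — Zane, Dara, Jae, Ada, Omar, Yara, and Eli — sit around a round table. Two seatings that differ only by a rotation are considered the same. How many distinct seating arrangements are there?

Seat Zane anywhere (absorbing the rotational symmetry), then permute the other 6: (6)! = 720.

720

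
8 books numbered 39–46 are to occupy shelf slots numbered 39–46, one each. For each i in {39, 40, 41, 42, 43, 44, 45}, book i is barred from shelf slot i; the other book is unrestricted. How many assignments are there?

Let Aᵢ (for 39 ≤ i ≤ 45) be the placements that put book i in its forbidden shelf slot. Any j of these fix j positions, leaving (8−j)! ways to fill the rest, and there are C(7,j) ways to pick which j.
By inclusion–exclusion, the number of valid placements is Σ_{j=0}^{7} (−1)^j C(7,j)·(8−j)!.
Computing: 40320 − 35280 + 15120 − 4200 + 840 − 126 + 14 − 1 = 16687.

16687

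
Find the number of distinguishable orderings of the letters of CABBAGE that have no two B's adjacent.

900

Total arrangements of CABBAGE: 7!/(2!·2!) = 1260.
If the two B's are adjacent, glue them into one block, leaving 6 items to arrange: (6)!/(2!) = 360 ways.
Hence 1260 − 360 = 900.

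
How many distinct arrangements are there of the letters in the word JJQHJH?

JJQHJH has 6 letters with H appearing twice and J appearing 3 times.
Dividing 6! = 720 by 3!·2! = 12 for the repeated letters gives 60.

60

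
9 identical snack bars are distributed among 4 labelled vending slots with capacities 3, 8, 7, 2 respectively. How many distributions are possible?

85

By stars and bars, unrestricted non-negative solutions to x_1+…+x_4 = 9 number C(9+3,3) = 220.
Subtract solutions that violate a single cap (substitute x_i' = x_i − (cap_i+1)): x_1 ≥ 4 gives C(8,3) = 56; x_2 ≥ 9 gives C(3,3) = 1; x_3 ≥ 8 gives C(4,3) = 4; x_4 ≥ 3 gives C(9,3) = 84. Together 145.
Add back pairs where two caps are both exceeded: 0 + 0 + 10 + 0 + 0 + 0 = 10.
By inclusion–exclusion the count is 220 − 145 + 10 = 85.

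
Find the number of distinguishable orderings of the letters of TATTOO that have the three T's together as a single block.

Treat the 3 copies of T as a single block. The multiset to arrange is then {TTT, A, O, O}, 4 items in all.
That gives (4)!/(2!) = 12 arrangements.

12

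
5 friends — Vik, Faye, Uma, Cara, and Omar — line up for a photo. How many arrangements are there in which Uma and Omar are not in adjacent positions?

Of the 5! = 120 arrangements, those with Uma and Omar adjacent number 2 × 4! = 48 (treat the pair as a block with 2 internal orders).
So 120 − 48 = 72 arrangements keep them apart.

72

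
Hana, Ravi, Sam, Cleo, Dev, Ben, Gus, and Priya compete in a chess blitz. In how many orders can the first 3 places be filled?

336

There are 8 choices for 1st place, 7 for 2nd, and 6 for 3rd.
That gives 8 × 7 × 6 = 336.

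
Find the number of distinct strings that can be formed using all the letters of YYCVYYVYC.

756

The 9 letters of YYCVYYVYC have repeats: C appearing twice, V appearing twice, and Y appearing 5 times.
So there are 9! / (5!·2!·2!) = 756 distinguishable arrangements.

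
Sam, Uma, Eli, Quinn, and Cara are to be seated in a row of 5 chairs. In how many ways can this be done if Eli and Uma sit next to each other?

Treat {Eli, Uma} as a single unit. There are 4 units to order, and the pair itself can be ordered 2 ways.
That gives 2 × 4! = 2 × 24 = 48.

48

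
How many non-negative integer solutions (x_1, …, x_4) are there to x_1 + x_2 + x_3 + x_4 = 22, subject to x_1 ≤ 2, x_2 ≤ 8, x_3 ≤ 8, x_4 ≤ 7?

19

Ignoring the caps, the number of non-negative solutions to x_1+…+x_4 = 22 is C(25,3) = 2300.
Subtract solutions that violate a single cap (substitute x_i' = x_i − (cap_i+1)): x_1 ≥ 3 gives C(22,3) = 1540; x_2 ≥ 9 gives C(16,3) = 560; x_3 ≥ 9 gives C(16,3) = 560; x_4 ≥ 8 gives C(17,3) = 680. Together 3340.
Add back pairs where two caps are both exceeded: 286 + 286 + 364 + 35 + 56 + 56 = 1083.
Subtract triples: 4 + 10 + 10 + 0 = 24.
By inclusion–exclusion the count is 2300 − 3340 + 1083 − 24 = 19.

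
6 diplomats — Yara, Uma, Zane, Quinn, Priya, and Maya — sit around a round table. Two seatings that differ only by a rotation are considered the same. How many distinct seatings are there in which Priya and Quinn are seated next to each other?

48

Glue Priya and Quinn into a block (2 internal orders). Seating 5 units around a circle gives (4)! arrangements.
So 2 × (4)! = 2 × 24 = 48.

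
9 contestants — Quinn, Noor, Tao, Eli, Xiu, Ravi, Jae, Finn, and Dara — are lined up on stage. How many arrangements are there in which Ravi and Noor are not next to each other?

282240

Of the 9! = 362880 arrangements, those with Ravi and Noor adjacent number 2 × 8! = 80640 (treat the pair as a block with 2 internal orders).
Complementary counting: 362880 − 80640 = 282240.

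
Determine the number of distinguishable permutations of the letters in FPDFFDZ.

The 7 letters of FPDFFDZ have repeats: D appearing twice and F appearing 3 times.
So there are 7! / (3!·2!) = 420 distinguishable arrangements.

420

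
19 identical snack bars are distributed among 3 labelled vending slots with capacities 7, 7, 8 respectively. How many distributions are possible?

10

By stars and bars, unrestricted non-negative solutions to x_1+…+x_3 = 19 number C(19+2,2) = 210.
Subtract solutions that violate a single cap (substitute x_i' = x_i − (cap_i+1)): x_1 ≥ 8 gives C(13,2) = 78; x_2 ≥ 8 gives C(13,2) = 78; x_3 ≥ 9 gives C(12,2) = 66. Together 222.
Add back pairs where two caps are both exceeded: 10 + 6 + 6 = 22.
By inclusion–exclusion the count is 210 − 222 + 22 = 10.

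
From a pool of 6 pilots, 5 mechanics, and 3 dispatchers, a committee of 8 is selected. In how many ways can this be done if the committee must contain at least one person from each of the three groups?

Total 8-person selections from all 14: C(14,8) = 3003.
Selections missing a whole group: no pilots → C(8,8) = 1; no mechanics → C(9,8) = 9; no dispatchers → C(11,8) = 165.
Add back selections omitting two groups (i.e. drawn from a single group): C(6,8) + C(5,8) + C(3,8) = 0.
By inclusion–exclusion: 3003 − 175 + 0 = 2828.

2828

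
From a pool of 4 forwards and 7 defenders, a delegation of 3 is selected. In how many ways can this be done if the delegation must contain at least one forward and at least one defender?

Total 3-person selections from all 11: C(11,3) = 165.
Subtract selections that omit an entire group: no forwards → C(7,3) = 35; no defenders → C(4,3) = 4.
Both groups omitted at once is impossible, so 165 − 39 = 126.

126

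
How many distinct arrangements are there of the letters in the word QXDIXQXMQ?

QXDIXQXMQ has 9 letters with Q appearing 3 times and X appearing 3 times.
The number of distinct arrangements is 9!/(3!·3!) = 362880/36 = 10080.

10080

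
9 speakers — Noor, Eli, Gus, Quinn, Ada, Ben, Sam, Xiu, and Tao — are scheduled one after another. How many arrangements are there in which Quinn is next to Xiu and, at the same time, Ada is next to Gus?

20160

Treat {Quinn,Xiu} as one block (2 orders) and {Ada,Gus} as another (2 orders).
That leaves 7 units to arrange: 2 × 2 × 7! = 4 × 5040 = 20160.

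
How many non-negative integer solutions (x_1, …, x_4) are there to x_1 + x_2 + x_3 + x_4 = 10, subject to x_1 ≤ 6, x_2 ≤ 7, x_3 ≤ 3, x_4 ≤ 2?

73

Ignoring the caps, the number of non-negative solutions to x_1+…+x_4 = 10 is C(13,3) = 286.
Subtract solutions that violate a single cap (substitute x_i' = x_i − (cap_i+1)): x_1 ≥ 7 gives C(6,3) = 20; x_2 ≥ 8 gives C(5,3) = 10; x_3 ≥ 4 gives C(9,3) = 84; x_4 ≥ 3 gives C(10,3) = 120. Together 234.
Add back pairs where two caps are both exceeded: 0 + 0 + 1 + 0 + 0 + 20 = 21.
By inclusion–exclusion the count is 286 − 234 + 21 = 73.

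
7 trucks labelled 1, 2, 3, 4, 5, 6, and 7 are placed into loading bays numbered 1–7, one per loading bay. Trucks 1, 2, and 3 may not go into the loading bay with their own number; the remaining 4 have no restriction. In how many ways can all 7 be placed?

3216

Let Aᵢ (for i ∈ {1, 2, 3}) be the placements that put truck i in its forbidden loading bay. Any j of these fix j positions, leaving (7−j)! ways to fill the rest, and there are C(3,j) ways to pick which j.
By inclusion–exclusion, the number of valid placements is Σ_{j=0}^{3} (−1)^j C(3,j)·(7−j)!.
Computing: 5040 − 2160 + 360 − 24 = 3216.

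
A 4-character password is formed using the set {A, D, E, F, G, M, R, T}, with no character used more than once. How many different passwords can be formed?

Choose and order 4 of the 8 symbols: the first character has 8 options, the next 7, then 6, 5.
8 × 7 × 6 × 5 = 1680.

1680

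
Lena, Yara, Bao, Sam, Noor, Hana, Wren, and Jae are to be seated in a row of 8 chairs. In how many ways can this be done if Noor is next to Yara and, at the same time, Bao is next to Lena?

2880

Treat {Noor,Yara} as one block (2 orders) and {Bao,Lena} as another (2 orders).
That leaves 6 units to arrange: 2 × 2 × 6! = 4 × 720 = 2880.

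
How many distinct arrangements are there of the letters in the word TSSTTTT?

TSSTTTT has 7 letters with S appearing twice and T appearing 5 times.
Dividing 7! = 5040 by 5!·2! = 240 for the repeated letters gives 21.

21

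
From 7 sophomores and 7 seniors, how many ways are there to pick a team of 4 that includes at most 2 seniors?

721

Split by how many seniors are chosen (0 through 2).
Sum: C(7,0)·C(7,4) + C(7,1)·C(7,3) + C(7,2)·C(7,2) = 35 + 245 + 441 = 721.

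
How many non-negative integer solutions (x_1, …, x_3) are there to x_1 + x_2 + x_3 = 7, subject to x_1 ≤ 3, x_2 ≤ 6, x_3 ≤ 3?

15

Ignoring the caps, the number of non-negative solutions to x_1+…+x_3 = 7 is C(9,2) = 36.
Subtract solutions that violate a single cap (substitute x_i' = x_i − (cap_i+1)): x_1 ≥ 4 gives C(5,2) = 10; x_2 ≥ 7 gives C(2,2) = 1; x_3 ≥ 4 gives C(5,2) = 10. Together 21.
No two caps can be exceeded simultaneously, so the pair terms are all 0.
By inclusion–exclusion the count is 36 − 21 + 0 = 15.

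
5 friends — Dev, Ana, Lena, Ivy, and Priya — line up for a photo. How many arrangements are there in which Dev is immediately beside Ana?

Treat {Dev, Ana} as a single unit. There are 4 units to order, and the pair itself can be ordered 2 ways.
So the count is 2·(4)! = 48.

48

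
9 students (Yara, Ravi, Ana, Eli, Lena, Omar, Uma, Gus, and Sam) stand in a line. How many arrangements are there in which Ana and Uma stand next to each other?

Treat {Ana, Uma} as a single unit. There are 8 units to order, and the pair itself can be ordered 2 ways.
So the count is 2·(8)! = 80640.

80640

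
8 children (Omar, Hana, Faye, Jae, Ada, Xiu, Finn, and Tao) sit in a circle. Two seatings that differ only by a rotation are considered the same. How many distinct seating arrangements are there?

5040

Fix one person's seat to break rotational symmetry; the remaining 7 people can be arranged in (7)! = 5040 ways.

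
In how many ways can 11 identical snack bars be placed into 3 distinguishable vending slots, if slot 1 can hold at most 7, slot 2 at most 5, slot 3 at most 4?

By stars and bars, unrestricted non-negative solutions to x_1+…+x_3 = 11 number C(11+2,2) = 78.
Subtract solutions that violate a single cap (substitute x_i' = x_i − (cap_i+1)): x_1 ≥ 8 gives C(5,2) = 10; x_2 ≥ 6 gives C(7,2) = 21; x_3 ≥ 5 gives C(8,2) = 28. Together 59.
Add back pairs where two caps are both exceeded: 0 + 0 + 1 = 1.
By inclusion–exclusion the count is 78 − 59 + 1 = 20.

20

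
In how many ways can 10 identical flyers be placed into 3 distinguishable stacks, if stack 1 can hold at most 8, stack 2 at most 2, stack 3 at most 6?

Without the upper bounds there are C(12,2) = 66 ways to split 10 among 3 stacks.
Subtract solutions that violate a single cap (substitute x_i' = x_i − (cap_i+1)): x_1 ≥ 9 gives C(3,2) = 3; x_2 ≥ 3 gives C(9,2) = 36; x_3 ≥ 7 gives C(5,2) = 10. Together 49.
Add back pairs where two caps are both exceeded: 0 + 0 + 1 = 1.
By inclusion–exclusion the count is 66 − 49 + 1 = 18.

18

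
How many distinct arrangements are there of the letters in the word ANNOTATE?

5040

The 8 letters of ANNOTATE have repeats: A appearing twice, N appearing twice, and T appearing twice.
The number of distinct arrangements is 8!/(2!·2!·2!) = 40320/8 = 5040.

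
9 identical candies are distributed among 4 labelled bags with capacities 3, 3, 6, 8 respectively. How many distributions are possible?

101

Without the upper bounds there are C(12,3) = 220 ways to split 9 among 4 bags.
Subtract solutions that violate a single cap (substitute x_i' = x_i − (cap_i+1)): x_1 ≥ 4 gives C(8,3) = 56; x_2 ≥ 4 gives C(8,3) = 56; x_3 ≥ 7 gives C(5,3) = 10; x_4 ≥ 9 gives C(3,3) = 1. Together 123.
Add back pairs where two caps are both exceeded: 4 + 0 + 0 + 0 + 0 + 0 = 4.
By inclusion–exclusion the count is 220 − 123 + 4 = 101.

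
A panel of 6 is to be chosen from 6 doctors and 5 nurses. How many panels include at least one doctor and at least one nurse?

With no constraint there are C(11,6) = 462 possible selections.
Selections missing a whole group: no doctors → C(5,6) = 0; no nurses → C(6,6) = 1.
Both groups omitted at once is impossible, so 462 − 1 = 461.

461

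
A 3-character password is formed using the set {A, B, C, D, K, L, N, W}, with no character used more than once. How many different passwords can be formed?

336

Choose and order 3 of the 8 symbols: the first character has 8 options, the next 7, then 6.
That product is 8 × 7 × 6 = 336.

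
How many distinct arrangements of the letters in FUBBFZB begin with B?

180

Fix B in the first position and arrange the remaining 6 letters.
Those 6 letters have B appearing twice and F appearing twice, giving (6)!/(2!·2!) = 180.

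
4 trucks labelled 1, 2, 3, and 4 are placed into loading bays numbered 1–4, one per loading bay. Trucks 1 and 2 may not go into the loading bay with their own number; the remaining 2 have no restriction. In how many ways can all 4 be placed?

Let Aᵢ (for i ∈ {1, 2}) be the placements that put truck i in its forbidden loading bay. Any j of these fix j positions, leaving (4−j)! ways to fill the rest, and there are C(2,j) ways to pick which j.
By inclusion–exclusion, the number of valid placements is Σ_{j=0}^{2} (−1)^j C(2,j)·(4−j)!.
Computing: 24 − 12 + 2 = 14.

14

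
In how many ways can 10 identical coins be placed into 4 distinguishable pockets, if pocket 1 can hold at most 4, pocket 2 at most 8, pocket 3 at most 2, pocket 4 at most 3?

56

Without the upper bounds there are C(13,3) = 286 ways to split 10 among 4 pockets.
Subtract solutions that violate a single cap (substitute x_i' = x_i − (cap_i+1)): x_1 ≥ 5 gives C(8,3) = 56; x_2 ≥ 9 gives C(4,3) = 4; x_3 ≥ 3 gives C(10,3) = 120; x_4 ≥ 4 gives C(9,3) = 84. Together 264.
Add back pairs where two caps are both exceeded: 0 + 10 + 4 + 0 + 0 + 20 = 34.
By inclusion–exclusion the count is 286 − 264 + 34 = 56.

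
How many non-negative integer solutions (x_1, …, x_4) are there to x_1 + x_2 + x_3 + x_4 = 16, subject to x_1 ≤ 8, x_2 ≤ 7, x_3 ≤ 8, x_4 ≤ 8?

By stars and bars, unrestricted non-negative solutions to x_1+…+x_4 = 16 number C(16+3,3) = 969.
Subtract solutions that violate a single cap (substitute x_i' = x_i − (cap_i+1)): x_1 ≥ 9 gives C(10,3) = 120; x_2 ≥ 8 gives C(11,3) = 165; x_3 ≥ 9 gives C(10,3) = 120; x_4 ≥ 9 gives C(10,3) = 120. Together 525.
No two caps can be exceeded simultaneously, so the pair terms are all 0.
By inclusion–exclusion the count is 969 − 525 + 0 = 444.

444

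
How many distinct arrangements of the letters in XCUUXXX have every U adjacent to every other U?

Treat the 2 copies of U as a single block. The multiset to arrange is then {UU, C, X, X, X, X}, 6 items in all.
That gives (6)!/(4!) = 30 arrangements.

30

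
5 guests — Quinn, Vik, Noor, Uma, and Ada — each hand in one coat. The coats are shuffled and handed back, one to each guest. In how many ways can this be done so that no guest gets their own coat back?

44

This is the derangement count D_5: permutations of 5 items with no fixed point.
By inclusion–exclusion this is Σ_{j=0}^{5} (−1)^j C(5,j)·(5−j)!.
Computing: 120 − 120 + 60 − 20 + 5 − 1 = 44.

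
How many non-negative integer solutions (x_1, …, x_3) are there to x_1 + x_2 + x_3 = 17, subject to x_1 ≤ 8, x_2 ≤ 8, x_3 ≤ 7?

28

By stars and bars, unrestricted non-negative solutions to x_1+…+x_3 = 17 number C(17+2,2) = 171.
Subtract solutions that violate a single cap (substitute x_i' = x_i − (cap_i+1)): x_1 ≥ 9 gives C(10,2) = 45; x_2 ≥ 9 gives C(10,2) = 45; x_3 ≥ 8 gives C(11,2) = 55. Together 145.
Add back pairs where two caps are both exceeded: 0 + 1 + 1 = 2.
By inclusion–exclusion the count is 171 − 145 + 2 = 28.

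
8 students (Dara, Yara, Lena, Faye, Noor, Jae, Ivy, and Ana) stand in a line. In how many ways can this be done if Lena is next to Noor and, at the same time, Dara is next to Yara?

2880

Treat {Lena,Noor} as one block (2 orders) and {Dara,Yara} as another (2 orders).
That leaves 6 units to arrange: 2 × 2 × 6! = 4 × 720 = 2880.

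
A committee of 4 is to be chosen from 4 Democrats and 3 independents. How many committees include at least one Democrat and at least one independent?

34

Unrestricted: C(7,4) = 35 ways to pick any 4 of the 7.
Selections missing a whole group: no Democrats → C(3,4) = 0; no independents → C(4,4) = 1.
Both groups omitted at once is impossible, so 35 − 1 = 34.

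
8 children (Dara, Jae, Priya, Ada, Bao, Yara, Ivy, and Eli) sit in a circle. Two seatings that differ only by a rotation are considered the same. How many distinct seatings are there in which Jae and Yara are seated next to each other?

Glue Jae and Yara into a block (2 internal orders). Seating 7 units around a circle gives (6)! arrangements.
So 2 × (6)! = 2 × 720 = 1440.

1440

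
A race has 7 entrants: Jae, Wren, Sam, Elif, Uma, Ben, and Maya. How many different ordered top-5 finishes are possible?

2520

There are 7 choices for 1st place, 6 for 2nd, and so on down to 3 for position 5.
That gives 7 × 6 × 5 × 4 × 3 = 2520.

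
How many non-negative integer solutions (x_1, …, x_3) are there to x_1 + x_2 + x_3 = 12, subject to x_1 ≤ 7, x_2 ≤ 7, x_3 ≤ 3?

18

Without the upper bounds there are C(14,2) = 91 ways to split 12 among 3 variables.
Subtract solutions that violate a single cap (substitute x_i' = x_i − (cap_i+1)): x_1 ≥ 8 gives C(6,2) = 15; x_2 ≥ 8 gives C(6,2) = 15; x_3 ≥ 4 gives C(10,2) = 45. Together 75.
Add back pairs where two caps are both exceeded: 0 + 1 + 1 = 2.
By inclusion–exclusion the count is 91 − 75 + 2 = 18.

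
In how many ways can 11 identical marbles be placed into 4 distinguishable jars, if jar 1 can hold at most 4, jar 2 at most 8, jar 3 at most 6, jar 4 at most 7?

215

Without the upper bounds there are C(14,3) = 364 ways to split 11 among 4 jars.
Subtract solutions that violate a single cap (substitute x_i' = x_i − (cap_i+1)): x_1 ≥ 5 gives C(9,3) = 84; x_2 ≥ 9 gives C(5,3) = 10; x_3 ≥ 7 gives C(7,3) = 35; x_4 ≥ 8 gives C(6,3) = 20. Together 149.
No two caps can be exceeded simultaneously, so the pair terms are all 0.
By inclusion–exclusion the count is 364 − 149 + 0 = 215.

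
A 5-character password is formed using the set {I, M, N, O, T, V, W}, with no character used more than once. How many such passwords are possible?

This is a permutation of 5 out of 7: P(7,5) = 7!/2!.
7 × 6 × 5 × 4 × 3 = 2520.

2520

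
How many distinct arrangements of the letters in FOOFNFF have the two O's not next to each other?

75

Total arrangements of FOOFNFF: 7!/(4!·2!) = 105.
Arrangements with the O's together: treat OO as one letter, giving (6)!/(4!) = 30.
Hence 105 − 30 = 75.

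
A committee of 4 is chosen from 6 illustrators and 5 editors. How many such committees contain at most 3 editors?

325

Split by how many editors are chosen (0 through 3).
Sum: C(5,0)·C(6,4) + C(5,1)·C(6,3) + C(5,2)·C(6,2) + C(5,3)·C(6,1) = 15 + 100 + 150 + 60 = 325.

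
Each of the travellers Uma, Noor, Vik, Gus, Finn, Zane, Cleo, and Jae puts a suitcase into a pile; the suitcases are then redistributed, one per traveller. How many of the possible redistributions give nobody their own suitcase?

14833

Count assignments avoiding every fixed point. For any j of the 8 travellers fixed to their own suitcase, the other 8−j can be arranged in (8−j)! ways.
By inclusion–exclusion this is Σ_{j=0}^{8} (−1)^j C(8,j)·(8−j)!.
Computing: 40320 − 40320 + 20160 − 6720 + 1680 − 336 + 56 − 8 + 1 = 14833.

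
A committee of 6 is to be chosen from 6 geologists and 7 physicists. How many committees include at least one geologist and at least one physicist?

1708

With no constraint there are C(13,6) = 1716 possible selections.
Selections missing a whole group: no geologists → C(7,6) = 7; no physicists → C(6,6) = 1.
Both groups omitted at once is impossible, so 1716 − 8 = 1708.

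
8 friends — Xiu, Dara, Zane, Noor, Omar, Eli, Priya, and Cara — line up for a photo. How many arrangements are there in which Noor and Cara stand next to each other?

Place the 6 others and the Noor-Cara pair as 7 objects in a line; the pair has 2 internal arrangements.
So the count is 2·(7)! = 10080.

10080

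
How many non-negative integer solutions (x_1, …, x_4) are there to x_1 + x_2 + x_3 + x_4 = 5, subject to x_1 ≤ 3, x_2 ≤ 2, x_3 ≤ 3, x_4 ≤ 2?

28

Without the upper bounds there are C(8,3) = 56 ways to split 5 among 4 variables.
Subtract solutions that violate a single cap (substitute x_i' = x_i − (cap_i+1)): x_1 ≥ 4 gives C(4,3) = 4; x_2 ≥ 3 gives C(5,3) = 10; x_3 ≥ 4 gives C(4,3) = 4; x_4 ≥ 3 gives C(5,3) = 10. Together 28.
No two caps can be exceeded simultaneously, so the pair terms are all 0.
By inclusion–exclusion the count is 56 − 28 + 0 = 28.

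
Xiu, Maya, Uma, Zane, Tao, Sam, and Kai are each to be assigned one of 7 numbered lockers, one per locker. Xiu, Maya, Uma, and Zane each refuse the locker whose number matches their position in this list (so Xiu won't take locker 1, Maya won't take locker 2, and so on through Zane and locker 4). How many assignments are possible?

2790

Let Aᵢ (for 1 ≤ i ≤ 4) be the placements that put person i in their forbidden locker. Any j of these fix j positions, leaving (7−j)! ways to fill the rest, and there are C(4,j) ways to pick which j.
By inclusion–exclusion, the number of valid placements is Σ_{j=0}^{4} (−1)^j C(4,j)·(7−j)!.
Computing: 5040 − 2880 + 720 − 96 + 6 = 2790.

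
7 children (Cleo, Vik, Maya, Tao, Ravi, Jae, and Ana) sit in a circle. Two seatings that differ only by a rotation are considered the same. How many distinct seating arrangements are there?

720

Around a circle, 7 distinct people have 7!/7 = (6)! = 720 rotationally distinct seatings.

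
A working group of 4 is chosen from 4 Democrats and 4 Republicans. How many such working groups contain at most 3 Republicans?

Split by how many Republicans are chosen (0 through 3).
Sum: C(4,0)·C(4,4) + C(4,1)·C(4,3) + C(4,2)·C(4,2) + C(4,3)·C(4,1) = 1 + 16 + 36 + 16 = 69.

69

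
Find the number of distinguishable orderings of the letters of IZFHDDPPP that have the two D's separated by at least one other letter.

There are 9!/(3!·2!) = 30240 arrangements of IZFHDDPPP in total.
Arrangements with the D's together: treat DD as one letter, giving (8)!/(3!) = 6720.
Hence 30240 − 6720 = 23520.

23520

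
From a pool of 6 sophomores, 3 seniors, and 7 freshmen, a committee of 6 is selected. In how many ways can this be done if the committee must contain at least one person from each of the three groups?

With no constraint there are C(16,6) = 8008 possible selections.
Subtract selections that omit an entire group: no sophomores → C(10,6) = 210; no seniors → C(13,6) = 1716; no freshmen → C(9,6) = 84.
Add back selections omitting two groups (i.e. drawn from a single group): C(6,6) + C(3,6) + C(7,6) = 8.
By inclusion–exclusion: 8008 − 2010 + 8 = 6006.

6006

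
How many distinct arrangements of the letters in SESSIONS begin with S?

With the first slot taken by S, it remains to arrange the other 7 letters (ESSIONS).
Those 7 letters have S appearing 3 times, giving (7)!/(3!) = 840.

840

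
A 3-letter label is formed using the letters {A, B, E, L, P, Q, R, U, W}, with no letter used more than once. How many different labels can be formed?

With no repetition, fill the 3 letters in order: 9 choices, then 8, down to 7.
That product is 9 × 8 × 7 = 504.

504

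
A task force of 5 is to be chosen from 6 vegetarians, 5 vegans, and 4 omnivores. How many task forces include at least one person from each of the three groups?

Total 5-person selections from all 15: C(15,5) = 3003.
Subtract selections that omit an entire group: no vegetarians → C(9,5) = 126; no vegans → C(10,5) = 252; no omnivores → C(11,5) = 462.
Add back selections omitting two groups (i.e. drawn from a single group): C(6,5) + C(5,5) + C(4,5) = 7.
By inclusion–exclusion: 3003 − 840 + 7 = 2170.

2170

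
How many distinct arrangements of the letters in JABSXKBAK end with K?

10080

With the last slot taken by K, it remains to arrange the other 8 letters (JABSXBAK).
Those 8 letters have A appearing twice and B appearing twice, giving (8)!/(2!·2!) = 10080.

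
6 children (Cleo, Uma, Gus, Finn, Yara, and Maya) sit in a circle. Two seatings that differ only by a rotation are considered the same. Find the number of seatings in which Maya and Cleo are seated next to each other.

48

Treat {Maya, Cleo} as one unit (2 internal orders) and seat the resulting 5 units around the table: (4)! circular arrangements.
So 2 × (4)! = 2 × 24 = 48.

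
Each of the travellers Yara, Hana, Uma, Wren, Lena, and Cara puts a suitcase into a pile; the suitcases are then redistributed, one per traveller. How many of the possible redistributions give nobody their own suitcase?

265

This is the derangement count D_6: permutations of 6 items with no fixed point.
By inclusion–exclusion this is Σ_{j=0}^{6} (−1)^j C(6,j)·(6−j)!.
Computing: 720 − 720 + 360 − 120 + 30 − 6 + 1 = 265.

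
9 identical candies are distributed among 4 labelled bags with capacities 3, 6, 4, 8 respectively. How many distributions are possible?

Ignoring the caps, the number of non-negative solutions to x_1+…+x_4 = 9 is C(12,3) = 220.
Subtract solutions that violate a single cap (substitute x_i' = x_i − (cap_i+1)): x_1 ≥ 4 gives C(8,3) = 56; x_2 ≥ 7 gives C(5,3) = 10; x_3 ≥ 5 gives C(7,3) = 35; x_4 ≥ 9 gives C(3,3) = 1. Together 102.
Add back pairs where two caps are both exceeded: 0 + 1 + 0 + 0 + 0 + 0 = 1.
By inclusion–exclusion the count is 220 − 102 + 1 = 119.

119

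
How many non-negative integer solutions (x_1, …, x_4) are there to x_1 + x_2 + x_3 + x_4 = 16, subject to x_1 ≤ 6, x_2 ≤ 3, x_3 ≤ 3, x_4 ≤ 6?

10

Without the upper bounds there are C(19,3) = 969 ways to split 16 among 4 variables.
Subtract solutions that violate a single cap (substitute x_i' = x_i − (cap_i+1)): x_1 ≥ 7 gives C(12,3) = 220; x_2 ≥ 4 gives C(15,3) = 455; x_3 ≥ 4 gives C(15,3) = 455; x_4 ≥ 7 gives C(12,3) = 220. Together 1350.
Add back pairs where two caps are both exceeded: 56 + 56 + 10 + 165 + 56 + 56 = 399.
Subtract triples: 4 + 0 + 0 + 4 = 8.
By inclusion–exclusion the count is 969 − 1350 + 399 − 8 = 10.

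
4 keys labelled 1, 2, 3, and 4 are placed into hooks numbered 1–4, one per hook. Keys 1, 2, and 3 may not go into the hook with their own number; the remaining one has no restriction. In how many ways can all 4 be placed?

11

Let Aᵢ (for i ∈ {1, 2, 3}) be the placements that put key i in its forbidden hook. Any j of these fix j positions, leaving (4−j)! ways to fill the rest, and there are C(3,j) ways to pick which j.
By inclusion–exclusion, the number of valid placements is Σ_{j=0}^{3} (−1)^j C(3,j)·(4−j)!.
Computing: 24 − 18 + 6 − 1 = 11.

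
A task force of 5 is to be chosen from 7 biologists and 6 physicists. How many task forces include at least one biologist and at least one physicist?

1260

Total 5-person selections from all 13: C(13,5) = 1287.
Selections missing a whole group: no biologists → C(6,5) = 6; no physicists → C(7,5) = 21.
Both groups omitted at once is impossible, so 1287 − 27 = 1260.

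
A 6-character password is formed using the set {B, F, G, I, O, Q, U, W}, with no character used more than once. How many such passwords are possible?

This is a permutation of 6 out of 8: P(8,6) = 8!/2!.
That product is 8 × 7 × 6 × 5 × 4 × 3 = 20160.

20160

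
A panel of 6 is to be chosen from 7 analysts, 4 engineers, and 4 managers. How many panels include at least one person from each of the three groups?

4060

Unrestricted: C(15,6) = 5005 ways to pick any 6 of the 15.
Selections missing a whole group: no analysts → C(8,6) = 28; no engineers → C(11,6) = 462; no managers → C(11,6) = 462.
Add back selections omitting two groups (i.e. drawn from a single group): C(7,6) + C(4,6) + C(4,6) = 7.
By inclusion–exclusion: 5005 − 952 + 7 = 4060.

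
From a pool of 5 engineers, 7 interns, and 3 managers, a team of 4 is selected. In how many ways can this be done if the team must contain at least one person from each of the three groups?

Unrestricted: C(15,4) = 1365 ways to pick any 4 of the 15.
Selections missing a whole group: no engineers → C(10,4) = 210; no interns → C(8,4) = 70; no managers → C(12,4) = 495.
Add back selections omitting two groups (i.e. drawn from a single group): C(5,4) + C(7,4) + C(3,4) = 40.
By inclusion–exclusion: 1365 − 775 + 40 = 630.

630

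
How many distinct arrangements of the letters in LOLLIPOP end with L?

With the last slot taken by L, it remains to arrange the other 7 letters (OLLIPOP).
Those 7 letters have L appearing twice, O appearing twice, and P appearing twice, giving (7)!/(2!·2!·2!) = 630.

630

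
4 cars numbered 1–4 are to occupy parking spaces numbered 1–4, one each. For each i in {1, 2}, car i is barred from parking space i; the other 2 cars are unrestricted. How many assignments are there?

14

Let Aᵢ (for i ∈ {1, 2}) be the placements that put car i in its forbidden parking space. Any j of these fix j positions, leaving (4−j)! ways to fill the rest, and there are C(2,j) ways to pick which j.
By inclusion–exclusion, the number of valid placements is Σ_{j=0}^{2} (−1)^j C(2,j)·(4−j)!.
Computing: 24 − 12 + 2 = 14.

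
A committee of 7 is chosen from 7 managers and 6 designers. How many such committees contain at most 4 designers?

1583

Split by how many designers are chosen (0 through 4).
Sum: C(6,0)·C(7,7) + C(6,1)·C(7,6) + C(6,2)·C(7,5) + C(6,3)·C(7,4) + C(6,4)·C(7,3) = 1 + 42 + 315 + 700 + 525 = 1583.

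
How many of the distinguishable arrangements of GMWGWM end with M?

30

Fix M in the last position and arrange the remaining 5 letters.
Those 5 letters have G appearing twice and W appearing twice, giving (5)!/(2!·2!) = 30.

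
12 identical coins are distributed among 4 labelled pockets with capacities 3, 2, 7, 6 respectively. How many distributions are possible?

54

Without the upper bounds there are C(15,3) = 455 ways to split 12 among 4 pockets.
Subtract solutions that violate a single cap (substitute x_i' = x_i − (cap_i+1)): x_1 ≥ 4 gives C(11,3) = 165; x_2 ≥ 3 gives C(12,3) = 220; x_3 ≥ 8 gives C(7,3) = 35; x_4 ≥ 7 gives C(8,3) = 56. Together 476.
Add back pairs where two caps are both exceeded: 56 + 1 + 4 + 4 + 10 + 0 = 75.
By inclusion–exclusion the count is 455 − 476 + 75 = 54.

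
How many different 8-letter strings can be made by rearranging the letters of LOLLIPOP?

1680

The 8 letters of LOLLIPOP have repeats: L appearing 3 times, O appearing twice, and P appearing twice.
So there are 8! / (3!·2!·2!) = 1680 distinguishable arrangements.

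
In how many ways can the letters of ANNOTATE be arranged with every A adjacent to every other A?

1260

Treat the 2 copies of A as a single block. The multiset to arrange is then {AA, E, N, N, O, T, T}, 7 items in all.
That gives (7)!/(2!·2!) = 1260 arrangements.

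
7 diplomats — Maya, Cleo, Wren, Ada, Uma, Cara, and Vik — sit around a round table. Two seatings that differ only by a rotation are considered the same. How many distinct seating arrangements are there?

Fix one person's seat to break rotational symmetry; the remaining 6 people can be arranged in (6)! = 720 ways.

720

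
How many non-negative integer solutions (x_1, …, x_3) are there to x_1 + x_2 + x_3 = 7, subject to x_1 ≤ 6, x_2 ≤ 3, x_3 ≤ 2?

Without the upper bounds there are C(9,2) = 36 ways to split 7 among 3 variables.
Subtract solutions that violate a single cap (substitute x_i' = x_i − (cap_i+1)): x_1 ≥ 7 gives C(2,2) = 1; x_2 ≥ 4 gives C(5,2) = 10; x_3 ≥ 3 gives C(6,2) = 15. Together 26.
Add back pairs where two caps are both exceeded: 0 + 0 + 1 = 1.
By inclusion–exclusion the count is 36 − 26 + 1 = 11.

11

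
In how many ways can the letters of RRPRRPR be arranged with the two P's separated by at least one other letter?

15

There are 7!/(5!·2!) = 21 arrangements of RRPRRPR in total.
If the two P's are adjacent, glue them into one block, leaving 6 items to arrange: (6)!/(5!) = 6 ways.
Hence 21 − 6 = 15.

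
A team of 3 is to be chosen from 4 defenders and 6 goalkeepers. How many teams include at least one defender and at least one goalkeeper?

96

Total 3-person selections from all 10: C(10,3) = 120.
Selections missing a whole group: no defenders → C(6,3) = 20; no goalkeepers → C(4,3) = 4.
Both groups omitted at once is impossible, so 120 − 24 = 96.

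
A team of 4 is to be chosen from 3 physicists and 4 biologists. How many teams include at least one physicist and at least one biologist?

With no constraint there are C(7,4) = 35 possible selections.
Subtract selections that omit an entire group: no physicists → C(4,4) = 1; no biologists → C(3,4) = 0.
Both groups omitted at once is impossible, so 35 − 1 = 34.

34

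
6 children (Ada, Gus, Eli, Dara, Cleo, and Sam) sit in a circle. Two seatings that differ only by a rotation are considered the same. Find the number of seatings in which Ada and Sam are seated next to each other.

Glue Ada and Sam into a block (2 internal orders). Seating 5 units around a circle gives (4)! arrangements.
So 2 × (4)! = 2 × 24 = 48.

48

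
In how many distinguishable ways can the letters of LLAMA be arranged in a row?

The 5 letters of LLAMA have repeats: A appearing twice and L appearing twice.
So there are 5! / (2!·2!) = 30 distinguishable arrangements.

30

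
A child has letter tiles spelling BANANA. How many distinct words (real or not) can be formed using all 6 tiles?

60

Letter multiplicities in BANANA: A×3, B×1, N×2.
Dividing 6! = 720 by 3!·2! = 12 for the repeated letters gives 60.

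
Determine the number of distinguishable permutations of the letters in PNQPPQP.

The 7 letters of PNQPPQP have repeats: P appearing 4 times and Q appearing twice.
The number of distinct arrangements is 7!/(4!·2!) = 5040/48 = 105.

105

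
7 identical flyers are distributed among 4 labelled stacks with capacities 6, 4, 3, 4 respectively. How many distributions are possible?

79

Without the upper bounds there are C(10,3) = 120 ways to split 7 among 4 stacks.
Subtract solutions that violate a single cap (substitute x_i' = x_i − (cap_i+1)): x_1 ≥ 7 gives C(3,3) = 1; x_2 ≥ 5 gives C(5,3) = 10; x_3 ≥ 4 gives C(6,3) = 20; x_4 ≥ 5 gives C(5,3) = 10. Together 41.
No two caps can be exceeded simultaneously, so the pair terms are all 0.
By inclusion–exclusion the count is 120 − 41 + 0 = 79.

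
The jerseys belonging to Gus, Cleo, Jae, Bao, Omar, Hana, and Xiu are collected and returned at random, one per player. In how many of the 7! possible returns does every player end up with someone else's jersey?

This is the derangement count D_7: permutations of 7 items with no fixed point.
By inclusion–exclusion this is Σ_{j=0}^{7} (−1)^j C(7,j)·(7−j)!.
Computing: 5040 − 5040 + 2520 − 840 + 210 − 42 + 7 − 1 = 1854.

1854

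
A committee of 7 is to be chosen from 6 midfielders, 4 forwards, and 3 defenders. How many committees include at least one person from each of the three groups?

Total 7-person selections from all 13: C(13,7) = 1716.
Selections missing a whole group: no midfielders → C(7,7) = 1; no forwards → C(9,7) = 36; no defenders → C(10,7) = 120.
Add back selections omitting two groups (i.e. drawn from a single group): C(6,7) + C(4,7) + C(3,7) = 0.
By inclusion–exclusion: 1716 − 157 + 0 = 1559.

1559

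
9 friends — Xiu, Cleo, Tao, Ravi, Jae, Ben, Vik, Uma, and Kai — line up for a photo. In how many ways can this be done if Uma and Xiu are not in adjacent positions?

282240

There are 9! = 362880 arrangements in all. If Uma and Xiu are adjacent, merging them into one block gives 2·(8)! = 80640 arrangements.
So 362880 − 80640 = 282240 arrangements keep them apart.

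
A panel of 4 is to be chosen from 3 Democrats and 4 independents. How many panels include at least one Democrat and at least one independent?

34

With no constraint there are C(7,4) = 35 possible selections.
Subtract selections that omit an entire group: no Democrats → C(4,4) = 1; no independents → C(3,4) = 0.
Both groups omitted at once is impossible, so 35 − 1 = 34.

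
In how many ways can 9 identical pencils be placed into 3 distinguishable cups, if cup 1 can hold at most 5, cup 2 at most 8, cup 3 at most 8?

By stars and bars, unrestricted non-negative solutions to x_1+…+x_3 = 9 number C(9+2,2) = 55.
Subtract solutions that violate a single cap (substitute x_i' = x_i − (cap_i+1)): x_1 ≥ 6 gives C(5,2) = 10; x_2 ≥ 9 gives C(2,2) = 1; x_3 ≥ 9 gives C(2,2) = 1. Together 12.
No two caps can be exceeded simultaneously, so the pair terms are all 0.
By inclusion–exclusion the count is 55 − 12 + 0 = 43.

43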